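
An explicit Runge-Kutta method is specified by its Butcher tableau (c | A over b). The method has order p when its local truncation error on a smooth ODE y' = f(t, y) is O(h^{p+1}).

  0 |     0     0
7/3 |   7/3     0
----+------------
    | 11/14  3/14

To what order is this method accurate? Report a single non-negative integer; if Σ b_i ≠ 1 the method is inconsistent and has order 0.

b = (11/14, 3/14)
c = (0, 7/3)
Σ b_i: 11/14·1 + 3/14·1 = 1 ✓
b·c: 3/14·7/3 = 1/2 ✓; 2 stages ⇒ order 2.

2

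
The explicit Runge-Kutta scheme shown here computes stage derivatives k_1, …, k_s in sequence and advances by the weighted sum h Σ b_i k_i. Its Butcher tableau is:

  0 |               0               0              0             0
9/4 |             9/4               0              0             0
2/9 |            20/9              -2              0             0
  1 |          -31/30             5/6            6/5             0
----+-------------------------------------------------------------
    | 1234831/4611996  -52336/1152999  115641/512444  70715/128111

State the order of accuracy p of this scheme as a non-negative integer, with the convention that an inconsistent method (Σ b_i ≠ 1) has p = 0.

b = (1234831/4611996, -52336/1152999, 115641/512444, 70715/128111)
c = (0, 9/4, 2/9, 1)
Ac = (0, 0, -9/2, 257/120)
Σ b_i: 1234831/4611996·1 + (-52336/1152999)·1 + 115641/512444·1 + 70715/128111·1 = 1 ✓
b·c: (-52336/1152999)·9/4 + 115641/512444·2/9 + 70715/128111·1 = 1/2 ✓
b·c²: (-52336/1152999)·81/16 + 115641/512444·4/81 + 70715/128111·1 = 1/3 ✓
b·Ac: 115641/512444·(-9/2) + 70715/128111·257/120 = 1/6 ✓
b·c³: (-52336/1152999)·729/64 + 115641/512444·8/729 + 70715/128111·1 = 517807/13835988 ≠ 1/4 ⇒ order 3.
b·(c∘Ac): 115641/512444·(-1) + 70715/128111·257/120 = 2940905/3074664 ≠ 1/8
b·Ac²: 115641/512444·(-81/8) + 70715/128111·18481/4320 = 2117479/27671976 ≠ 1/12
b·A²c: 70715/128111·(-27/5) = -381861/128111 ≠ 1/24

3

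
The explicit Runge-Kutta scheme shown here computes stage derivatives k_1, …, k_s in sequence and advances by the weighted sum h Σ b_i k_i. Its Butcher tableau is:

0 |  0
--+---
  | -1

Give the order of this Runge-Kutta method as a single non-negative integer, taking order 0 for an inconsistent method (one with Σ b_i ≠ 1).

b = (-1)
c = (0)
Σ b_i: (-1)·1 = -1 ≠ 1 ⇒ order 0.

0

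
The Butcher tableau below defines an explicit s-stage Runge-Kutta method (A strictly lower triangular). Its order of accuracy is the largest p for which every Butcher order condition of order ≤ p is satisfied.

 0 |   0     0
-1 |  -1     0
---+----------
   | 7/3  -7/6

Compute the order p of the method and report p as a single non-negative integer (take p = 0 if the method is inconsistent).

0

b = (7/3, -7/6)
c = (0, -1)
Σ b_i: 7/3·1 + (-7/6)·1 = 7/6 ≠ 1 ⇒ order 0.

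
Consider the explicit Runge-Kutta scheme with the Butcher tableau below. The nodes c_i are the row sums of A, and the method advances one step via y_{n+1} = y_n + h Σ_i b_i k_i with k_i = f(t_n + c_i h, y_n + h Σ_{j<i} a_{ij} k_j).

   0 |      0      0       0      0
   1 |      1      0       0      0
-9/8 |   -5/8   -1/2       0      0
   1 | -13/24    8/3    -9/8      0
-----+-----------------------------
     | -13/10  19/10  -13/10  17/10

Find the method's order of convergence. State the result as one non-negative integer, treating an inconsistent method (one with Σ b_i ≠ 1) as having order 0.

b = (-13/10, 19/10, -13/10, 17/10)
c = (0, 1, -9/8, 1)
Ac = (0, 0, -1/2, 755/192)
Σ b_i: (-13/10)·1 + 19/10·1 + (-13/10)·1 + 17/10·1 = 1 ✓
b·c: 19/10·1 + (-13/10)·(-9/8) + 17/10·1 = 81/16 ≠ 1/2 ⇒ order 1.

1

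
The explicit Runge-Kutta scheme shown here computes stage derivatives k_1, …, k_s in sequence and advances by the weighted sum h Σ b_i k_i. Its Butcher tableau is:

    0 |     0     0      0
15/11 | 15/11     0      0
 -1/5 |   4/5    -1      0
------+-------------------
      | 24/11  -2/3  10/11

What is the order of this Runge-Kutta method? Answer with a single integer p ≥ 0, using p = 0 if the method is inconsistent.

b = (24/11, -2/3, 10/11)
c = (0, 15/11, -1/5)
Ac = (0, 0, -15/11)
Σ b_i: 24/11·1 + (-2/3)·1 + 10/11·1 = 80/33 ≠ 1 ⇒ order 0.

0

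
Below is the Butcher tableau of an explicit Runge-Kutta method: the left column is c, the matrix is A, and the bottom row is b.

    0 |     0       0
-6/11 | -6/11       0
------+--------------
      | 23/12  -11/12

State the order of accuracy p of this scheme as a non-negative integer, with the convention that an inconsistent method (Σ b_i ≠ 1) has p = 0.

b = (23/12, -11/12)
c = (0, -6/11)
Σ b_i: 23/12·1 + (-11/12)·1 = 1 ✓
b·c: (-11/12)·(-6/11) = 1/2 ✓; 2 stages ⇒ order 2.

2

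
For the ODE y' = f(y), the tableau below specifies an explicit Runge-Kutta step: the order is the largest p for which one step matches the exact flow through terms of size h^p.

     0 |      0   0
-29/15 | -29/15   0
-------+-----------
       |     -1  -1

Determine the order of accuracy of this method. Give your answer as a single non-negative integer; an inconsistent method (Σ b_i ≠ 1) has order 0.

b = (-1, -1)
c = (0, -29/15)
Σ b_i: (-1)·1 + (-1)·1 = -2 ≠ 1 ⇒ order 0.

0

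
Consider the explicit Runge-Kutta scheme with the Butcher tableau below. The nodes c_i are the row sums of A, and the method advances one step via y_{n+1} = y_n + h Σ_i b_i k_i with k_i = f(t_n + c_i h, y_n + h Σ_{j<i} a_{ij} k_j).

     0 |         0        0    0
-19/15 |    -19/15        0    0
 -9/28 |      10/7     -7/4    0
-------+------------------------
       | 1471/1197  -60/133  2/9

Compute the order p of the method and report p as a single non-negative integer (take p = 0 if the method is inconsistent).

b = (1471/1197, -60/133, 2/9)
c = (0, -19/15, -9/28)
Ac = (0, 0, 133/60)
Σ b_i: 1471/1197·1 + (-60/133)·1 + 2/9·1 = 1 ✓
b·c: (-60/133)·(-19/15) + 2/9·(-9/28) = 1/2 ✓
b·c²: (-60/133)·361/225 + 2/9·81/784 = -4121/5880 ≠ 1/3 ⇒ order 2.
b·Ac: 2/9·133/60 = 133/270 ≠ 1/6

2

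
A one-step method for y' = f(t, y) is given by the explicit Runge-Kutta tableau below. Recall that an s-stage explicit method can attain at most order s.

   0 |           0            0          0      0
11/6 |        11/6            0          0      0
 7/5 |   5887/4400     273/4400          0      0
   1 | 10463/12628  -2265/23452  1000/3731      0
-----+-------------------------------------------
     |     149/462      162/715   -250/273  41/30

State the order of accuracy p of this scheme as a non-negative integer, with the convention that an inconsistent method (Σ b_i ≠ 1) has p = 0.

4

b = (149/462, 162/715, -250/273, 41/30)
c = (0, 11/6, 7/5, 1)
Ac = (0, 0, 91/800, 65/328)
Σ b_i: 149/462·1 + 162/715·1 + (-250/273)·1 + 41/30·1 = 1 ✓
b·c: 162/715·11/6 + (-250/273)·7/5 + 41/30·1 = 1/2 ✓
b·c²: 162/715·121/36 + (-250/273)·49/25 + 41/30·1 = 1/3 ✓
b·Ac: (-250/273)·91/800 + 41/30·65/328 = 1/6 ✓
b·c³: 162/715·1331/216 + (-250/273)·343/125 + 41/30·1 = 1/4 ✓
b·(c∘Ac): (-250/273)·637/4000 + 41/30·65/328 = 1/8 ✓
b·Ac²: (-250/273)·1001/4800 + 41/30·395/1968 = 1/12 ✓
b·A²c: 41/30·5/164 = 1/24 ✓; 4 stages ⇒ order 4.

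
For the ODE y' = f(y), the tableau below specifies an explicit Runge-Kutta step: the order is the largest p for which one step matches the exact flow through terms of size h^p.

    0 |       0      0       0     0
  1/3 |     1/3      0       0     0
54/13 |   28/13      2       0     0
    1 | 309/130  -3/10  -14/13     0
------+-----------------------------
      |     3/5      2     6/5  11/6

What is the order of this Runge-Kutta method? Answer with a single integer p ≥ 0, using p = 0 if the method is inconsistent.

b = (3/5, 2, 6/5, 11/6)
c = (0, 1/3, 54/13, 1)
Ac = (0, 0, 2/3, -7729/1690)
Σ b_i: 3/5·1 + 2·1 + 6/5·1 + 11/6·1 = 169/30 ≠ 1 ⇒ order 0.

0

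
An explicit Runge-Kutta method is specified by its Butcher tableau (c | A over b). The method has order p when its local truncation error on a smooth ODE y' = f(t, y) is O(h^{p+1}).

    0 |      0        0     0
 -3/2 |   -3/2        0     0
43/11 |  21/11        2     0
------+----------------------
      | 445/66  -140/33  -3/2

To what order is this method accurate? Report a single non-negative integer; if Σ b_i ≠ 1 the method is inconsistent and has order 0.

b = (445/66, -140/33, -3/2)
c = (0, -3/2, 43/11)
Ac = (0, 0, -3)
Σ b_i: 445/66·1 + (-140/33)·1 + (-3/2)·1 = 1 ✓
b·c: (-140/33)·(-3/2) + (-3/2)·43/11 = 1/2 ✓
b·c²: (-140/33)·9/4 + (-3/2)·1849/121 = -7857/242 ≠ 1/3 ⇒ order 2.
b·Ac: (-3/2)·(-3) = 9/2 ≠ 1/6

2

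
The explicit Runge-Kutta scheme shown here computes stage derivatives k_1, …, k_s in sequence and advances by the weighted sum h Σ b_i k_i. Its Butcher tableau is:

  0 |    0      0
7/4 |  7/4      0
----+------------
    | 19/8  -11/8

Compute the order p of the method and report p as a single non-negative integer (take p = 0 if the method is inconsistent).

1

b = (19/8, -11/8)
c = (0, 7/4)
Σ b_i: 19/8·1 + (-11/8)·1 = 1 ✓
b·c: (-11/8)·7/4 = -77/32 ≠ 1/2 ⇒ order 1.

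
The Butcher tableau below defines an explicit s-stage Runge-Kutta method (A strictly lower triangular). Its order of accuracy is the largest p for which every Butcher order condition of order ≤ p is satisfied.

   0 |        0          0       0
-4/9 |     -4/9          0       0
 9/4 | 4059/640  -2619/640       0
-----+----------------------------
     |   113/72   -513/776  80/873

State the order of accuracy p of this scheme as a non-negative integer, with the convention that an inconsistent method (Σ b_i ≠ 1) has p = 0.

b = (113/72, -513/776, 80/873)
c = (0, -4/9, 9/4)
Ac = (0, 0, 291/160)
Σ b_i: 113/72·1 + (-513/776)·1 + 80/873·1 = 1 ✓
b·c: (-513/776)·(-4/9) + 80/873·9/4 = 1/2 ✓
b·c²: (-513/776)·16/81 + 80/873·81/16 = 1/3 ✓
b·Ac: 80/873·291/160 = 1/6 ✓; 3 stages ⇒ order 3.

3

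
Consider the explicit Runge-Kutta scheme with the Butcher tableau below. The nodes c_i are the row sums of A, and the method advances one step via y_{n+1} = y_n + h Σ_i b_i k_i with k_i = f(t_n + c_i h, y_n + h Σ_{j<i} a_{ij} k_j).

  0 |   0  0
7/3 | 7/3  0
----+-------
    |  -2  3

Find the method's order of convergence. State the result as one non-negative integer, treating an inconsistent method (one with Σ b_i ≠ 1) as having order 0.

b = (-2, 3)
c = (0, 7/3)
Σ b_i: (-2)·1 + 3·1 = 1 ✓
b·c: 3·7/3 = 7 ≠ 1/2 ⇒ order 1.

1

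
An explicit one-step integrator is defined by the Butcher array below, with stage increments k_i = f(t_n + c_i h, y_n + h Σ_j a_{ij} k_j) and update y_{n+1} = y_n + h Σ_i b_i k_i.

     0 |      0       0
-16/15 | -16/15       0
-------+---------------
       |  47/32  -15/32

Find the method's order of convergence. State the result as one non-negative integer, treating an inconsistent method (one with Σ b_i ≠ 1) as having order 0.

2

b = (47/32, -15/32)
c = (0, -16/15)
Σ b_i: 47/32·1 + (-15/32)·1 = 1 ✓
b·c: (-15/32)·(-16/15) = 1/2 ✓; 2 stages ⇒ order 2.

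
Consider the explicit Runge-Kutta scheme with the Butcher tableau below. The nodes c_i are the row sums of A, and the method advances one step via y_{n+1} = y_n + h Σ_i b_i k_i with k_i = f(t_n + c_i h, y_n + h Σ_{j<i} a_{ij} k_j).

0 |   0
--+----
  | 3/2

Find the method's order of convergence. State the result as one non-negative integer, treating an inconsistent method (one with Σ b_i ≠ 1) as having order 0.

0

b = (3/2)
c = (0)
Σ b_i: 3/2·1 = 3/2 ≠ 1 ⇒ order 0.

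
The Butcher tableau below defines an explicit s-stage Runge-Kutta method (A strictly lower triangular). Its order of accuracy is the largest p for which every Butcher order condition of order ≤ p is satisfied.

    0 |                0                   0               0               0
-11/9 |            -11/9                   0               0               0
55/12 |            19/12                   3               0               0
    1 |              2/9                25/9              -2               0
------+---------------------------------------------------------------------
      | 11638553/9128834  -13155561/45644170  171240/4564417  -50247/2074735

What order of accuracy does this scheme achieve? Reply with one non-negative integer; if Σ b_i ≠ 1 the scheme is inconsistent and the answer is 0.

b = (11638553/9128834, -13155561/45644170, 171240/4564417, -50247/2074735)
c = (0, -11/9, 55/12, 1)
Ac = (0, 0, -11/3, -2035/162)
Σ b_i: 11638553/9128834·1 + (-13155561/45644170)·1 + 171240/4564417·1 + (-50247/2074735)·1 = 1 ✓
b·c: (-13155561/45644170)·(-11/9) + 171240/4564417·55/12 + (-50247/2074735)·1 = 1/2 ✓
b·c²: (-13155561/45644170)·121/81 + 171240/4564417·3025/144 + (-50247/2074735)·1 = 1/3 ✓
b·Ac: 171240/4564417·(-11/3) + (-50247/2074735)·(-2035/162) = 1/6 ✓
b·c³: (-13155561/45644170)·(-1331/729) + 171240/4564417·166375/1728 + (-50247/2074735)·1 = 368745077/89628552 ≠ 1/4 ⇒ order 3.
b·(c∘Ac): 171240/4564417·(-605/36) + (-50247/2074735)·(-2035/162) = -812273/2489682 ≠ 1/8
b·Ac²: 171240/4564417·121/27 + (-50247/2074735)·(-220825/5832) = 97260185/89628552 ≠ 1/12
b·A²c: (-50247/2074735)·22/3 = -368478/2074735 ≠ 1/24

3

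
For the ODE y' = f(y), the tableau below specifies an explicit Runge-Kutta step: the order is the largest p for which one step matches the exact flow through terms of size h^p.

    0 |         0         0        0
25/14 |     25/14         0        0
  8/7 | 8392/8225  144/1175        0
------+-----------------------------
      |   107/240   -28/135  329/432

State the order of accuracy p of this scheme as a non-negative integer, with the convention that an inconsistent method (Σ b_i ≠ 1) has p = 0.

3

b = (107/240, -28/135, 329/432)
c = (0, 25/14, 8/7)
Ac = (0, 0, 72/329)
Σ b_i: 107/240·1 + (-28/135)·1 + 329/432·1 = 1 ✓
b·c: (-28/135)·25/14 + 329/432·8/7 = 1/2 ✓
b·c²: (-28/135)·625/196 + 329/432·64/49 = 1/3 ✓
b·Ac: 329/432·72/329 = 1/6 ✓; 3 stages ⇒ order 3.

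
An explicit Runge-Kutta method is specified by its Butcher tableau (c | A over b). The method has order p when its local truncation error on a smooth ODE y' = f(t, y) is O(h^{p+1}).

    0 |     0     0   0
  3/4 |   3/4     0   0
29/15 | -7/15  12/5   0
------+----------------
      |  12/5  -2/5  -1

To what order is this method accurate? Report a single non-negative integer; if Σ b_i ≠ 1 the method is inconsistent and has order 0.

1

b = (12/5, -2/5, -1)
c = (0, 3/4, 29/15)
Ac = (0, 0, 9/5)
Σ b_i: 12/5·1 + (-2/5)·1 + (-1)·1 = 1 ✓
b·c: (-2/5)·3/4 + (-1)·29/15 = -67/30 ≠ 1/2 ⇒ order 1.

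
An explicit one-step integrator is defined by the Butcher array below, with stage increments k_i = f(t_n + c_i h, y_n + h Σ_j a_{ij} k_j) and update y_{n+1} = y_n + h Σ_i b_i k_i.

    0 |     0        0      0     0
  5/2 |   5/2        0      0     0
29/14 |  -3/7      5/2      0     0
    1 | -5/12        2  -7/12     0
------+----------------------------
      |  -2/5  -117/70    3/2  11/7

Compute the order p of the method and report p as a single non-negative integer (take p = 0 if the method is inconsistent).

2

b = (-2/5, -117/70, 3/2, 11/7)
c = (0, 5/2, 29/14, 1)
Ac = (0, 0, 25/4, 91/24)
Σ b_i: (-2/5)·1 + (-117/70)·1 + 3/2·1 + 11/7·1 = 1 ✓
b·c: (-117/70)·5/2 + 3/2·29/14 + 11/7·1 = 1/2 ✓
b·c²: (-117/70)·25/4 + 3/2·841/196 + 11/7·1 = -239/98 ≠ 1/3 ⇒ order 2.
b·Ac: 3/2·25/4 + 11/7·91/24 = 46/3 ≠ 1/6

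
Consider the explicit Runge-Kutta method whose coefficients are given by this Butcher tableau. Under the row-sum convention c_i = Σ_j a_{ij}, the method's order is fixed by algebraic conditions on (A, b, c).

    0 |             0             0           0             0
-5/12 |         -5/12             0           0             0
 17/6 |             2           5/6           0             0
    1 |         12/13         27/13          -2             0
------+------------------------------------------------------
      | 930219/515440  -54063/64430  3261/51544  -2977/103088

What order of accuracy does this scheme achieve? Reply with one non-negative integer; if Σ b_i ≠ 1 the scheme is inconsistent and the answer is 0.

b = (930219/515440, -54063/64430, 3261/51544, -2977/103088)
c = (0, -5/12, 17/6, 1)
Ac = (0, 0, -25/72, -1019/156)
Σ b_i: 930219/515440·1 + (-54063/64430)·1 + 3261/51544·1 + (-2977/103088)·1 = 1 ✓
b·c: (-54063/64430)·(-5/12) + 3261/51544·17/6 + (-2977/103088)·1 = 1/2 ✓
b·c²: (-54063/64430)·25/144 + 3261/51544·289/36 + (-2977/103088)·1 = 1/3 ✓
b·Ac: 3261/51544·(-25/72) + (-2977/103088)·(-1019/156) = 1/6 ✓
b·c³: (-54063/64430)·(-125/1728) + 3261/51544·4913/216 + (-2977/103088)·1 = 642179/436608 ≠ 1/4 ⇒ order 3.
b·(c∘Ac): 3261/51544·(-425/432) + (-2977/103088)·(-1019/156) = 938131/7422336 ≠ 1/8
b·Ac²: 3261/51544·125/864 + (-2977/103088)·(-29381/1872) = 100943/218304 ≠ 1/12
b·A²c: (-2977/103088)·25/36 = -74425/3711168 ≠ 1/24

3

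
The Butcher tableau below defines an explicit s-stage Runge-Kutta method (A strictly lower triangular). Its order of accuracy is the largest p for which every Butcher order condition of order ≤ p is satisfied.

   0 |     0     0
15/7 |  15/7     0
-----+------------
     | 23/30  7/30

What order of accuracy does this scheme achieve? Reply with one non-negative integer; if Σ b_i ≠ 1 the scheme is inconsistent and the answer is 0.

b = (23/30, 7/30)
c = (0, 15/7)
Σ b_i: 23/30·1 + 7/30·1 = 1 ✓
b·c: 7/30·15/7 = 1/2 ✓; 2 stages ⇒ order 2.

2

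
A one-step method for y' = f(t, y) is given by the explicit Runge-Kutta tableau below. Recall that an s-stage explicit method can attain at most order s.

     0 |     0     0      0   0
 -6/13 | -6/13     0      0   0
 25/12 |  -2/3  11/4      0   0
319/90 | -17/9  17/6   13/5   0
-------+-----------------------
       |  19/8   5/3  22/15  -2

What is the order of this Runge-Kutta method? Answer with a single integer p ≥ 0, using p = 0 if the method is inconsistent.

0

b = (19/8, 5/3, 22/15, -2)
c = (0, -6/13, 25/12, 319/90)
Ac = (0, 0, -33/26, 641/156)
Σ b_i: 19/8·1 + 5/3·1 + 22/15·1 + (-2)·1 = 421/120 ≠ 1 ⇒ order 0.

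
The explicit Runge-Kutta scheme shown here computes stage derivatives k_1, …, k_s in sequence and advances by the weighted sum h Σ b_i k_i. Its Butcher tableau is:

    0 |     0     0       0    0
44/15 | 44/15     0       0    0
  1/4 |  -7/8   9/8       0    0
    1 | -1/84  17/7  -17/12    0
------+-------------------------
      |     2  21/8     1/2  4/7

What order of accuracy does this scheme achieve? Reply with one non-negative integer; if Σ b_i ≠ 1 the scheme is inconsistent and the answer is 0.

0

b = (2, 21/8, 1/2, 4/7)
c = (0, 44/15, 1/4, 1)
Ac = (0, 0, 33/10, 3791/560)
Σ b_i: 2·1 + 21/8·1 + 1/2·1 + 4/7·1 = 319/56 ≠ 1 ⇒ order 0.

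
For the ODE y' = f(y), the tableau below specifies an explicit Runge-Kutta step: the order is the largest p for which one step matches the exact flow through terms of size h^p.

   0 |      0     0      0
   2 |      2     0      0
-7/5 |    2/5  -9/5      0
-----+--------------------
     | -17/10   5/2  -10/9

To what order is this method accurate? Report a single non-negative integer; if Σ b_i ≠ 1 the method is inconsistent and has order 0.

b = (-17/10, 5/2, -10/9)
c = (0, 2, -7/5)
Ac = (0, 0, -18/5)
Σ b_i: (-17/10)·1 + 5/2·1 + (-10/9)·1 = -14/45 ≠ 1 ⇒ order 0.

0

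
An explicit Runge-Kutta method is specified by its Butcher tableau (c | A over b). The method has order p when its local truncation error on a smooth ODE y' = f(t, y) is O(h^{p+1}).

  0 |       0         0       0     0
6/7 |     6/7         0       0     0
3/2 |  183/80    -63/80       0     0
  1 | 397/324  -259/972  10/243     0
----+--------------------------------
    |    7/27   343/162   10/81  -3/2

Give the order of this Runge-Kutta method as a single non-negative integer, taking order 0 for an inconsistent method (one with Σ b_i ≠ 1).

b = (7/27, 343/162, 10/81, -3/2)
c = (0, 6/7, 3/2, 1)
Ac = (0, 0, -27/40, -1/6)
Σ b_i: 7/27·1 + 343/162·1 + 10/81·1 + (-3/2)·1 = 1 ✓
b·c: 343/162·6/7 + 10/81·3/2 + (-3/2)·1 = 1/2 ✓
b·c²: 343/162·36/49 + 10/81·9/4 + (-3/2)·1 = 1/3 ✓
b·Ac: 10/81·(-27/40) + (-3/2)·(-1/6) = 1/6 ✓
b·c³: 343/162·216/343 + 10/81·27/8 + (-3/2)·1 = 1/4 ✓
b·(c∘Ac): 10/81·(-81/80) + (-3/2)·(-1/6) = 1/8 ✓
b·Ac²: 10/81·(-81/140) + (-3/2)·(-13/126) = 1/12 ✓
b·A²c: (-3/2)·(-1/36) = 1/24 ✓; 4 stages ⇒ order 4.

4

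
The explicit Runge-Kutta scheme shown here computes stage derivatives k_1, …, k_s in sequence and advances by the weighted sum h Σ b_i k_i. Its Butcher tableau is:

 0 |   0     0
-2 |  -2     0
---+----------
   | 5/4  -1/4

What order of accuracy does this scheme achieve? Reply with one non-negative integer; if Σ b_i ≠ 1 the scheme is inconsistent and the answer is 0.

b = (5/4, -1/4)
c = (0, -2)
Σ b_i: 5/4·1 + (-1/4)·1 = 1 ✓
b·c: (-1/4)·(-2) = 1/2 ✓; 2 stages ⇒ order 2.

2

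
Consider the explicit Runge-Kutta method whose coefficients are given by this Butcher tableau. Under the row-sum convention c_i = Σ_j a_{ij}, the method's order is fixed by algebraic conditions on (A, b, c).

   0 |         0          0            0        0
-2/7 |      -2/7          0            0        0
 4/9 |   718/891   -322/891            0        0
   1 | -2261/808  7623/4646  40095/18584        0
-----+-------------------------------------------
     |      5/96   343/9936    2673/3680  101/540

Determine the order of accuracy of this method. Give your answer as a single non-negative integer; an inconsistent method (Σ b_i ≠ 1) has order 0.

b = (5/96, 343/9936, 2673/3680, 101/540)
c = (0, -2/7, 4/9, 1)
Ac = (0, 0, 92/891, 99/202)
Σ b_i: 5/96·1 + 343/9936·1 + 2673/3680·1 + 101/540·1 = 1 ✓
b·c: 343/9936·(-2/7) + 2673/3680·4/9 + 101/540·1 = 1/2 ✓
b·c²: 343/9936·4/49 + 2673/3680·16/81 + 101/540·1 = 1/3 ✓
b·Ac: 2673/3680·92/891 + 101/540·99/202 = 1/6 ✓
b·c³: 343/9936·(-8/343) + 2673/3680·64/729 + 101/540·1 = 1/4 ✓
b·(c∘Ac): 2673/3680·368/8019 + 101/540·99/202 = 1/8 ✓
b·Ac²: 2673/3680·(-184/6237) + 101/540·396/707 = 1/12 ✓
b·A²c: 101/540·45/202 = 1/24 ✓; 4 stages ⇒ order 4.

4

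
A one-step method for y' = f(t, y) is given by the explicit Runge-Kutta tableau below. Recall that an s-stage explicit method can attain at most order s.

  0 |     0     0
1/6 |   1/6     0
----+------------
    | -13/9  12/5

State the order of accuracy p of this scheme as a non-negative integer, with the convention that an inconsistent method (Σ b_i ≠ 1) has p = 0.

b = (-13/9, 12/5)
c = (0, 1/6)
Σ b_i: (-13/9)·1 + 12/5·1 = 43/45 ≠ 1 ⇒ order 0.

0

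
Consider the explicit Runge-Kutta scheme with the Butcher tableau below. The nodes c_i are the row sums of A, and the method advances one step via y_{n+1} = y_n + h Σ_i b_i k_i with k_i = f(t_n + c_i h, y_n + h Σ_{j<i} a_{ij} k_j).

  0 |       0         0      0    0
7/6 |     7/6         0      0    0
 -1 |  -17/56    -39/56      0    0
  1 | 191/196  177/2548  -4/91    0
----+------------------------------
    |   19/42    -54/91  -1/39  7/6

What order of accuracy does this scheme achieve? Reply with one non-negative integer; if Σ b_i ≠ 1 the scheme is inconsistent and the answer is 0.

b = (19/42, -54/91, -1/39, 7/6)
c = (0, 7/6, -1, 1)
Ac = (0, 0, -13/16, 1/8)
Σ b_i: 19/42·1 + (-54/91)·1 + (-1/39)·1 + 7/6·1 = 1 ✓
b·c: (-54/91)·7/6 + (-1/39)·(-1) + 7/6·1 = 1/2 ✓
b·c²: (-54/91)·49/36 + (-1/39)·1 + 7/6·1 = 1/3 ✓
b·Ac: (-1/39)·(-13/16) + 7/6·1/8 = 1/6 ✓
b·c³: (-54/91)·343/216 + (-1/39)·(-1) + 7/6·1 = 1/4 ✓
b·(c∘Ac): (-1/39)·13/16 + 7/6·1/8 = 1/8 ✓
b·Ac²: (-1/39)·(-91/96) + 7/6·17/336 = 1/12 ✓
b·A²c: 7/6·1/28 = 1/24 ✓; 4 stages ⇒ order 4.

4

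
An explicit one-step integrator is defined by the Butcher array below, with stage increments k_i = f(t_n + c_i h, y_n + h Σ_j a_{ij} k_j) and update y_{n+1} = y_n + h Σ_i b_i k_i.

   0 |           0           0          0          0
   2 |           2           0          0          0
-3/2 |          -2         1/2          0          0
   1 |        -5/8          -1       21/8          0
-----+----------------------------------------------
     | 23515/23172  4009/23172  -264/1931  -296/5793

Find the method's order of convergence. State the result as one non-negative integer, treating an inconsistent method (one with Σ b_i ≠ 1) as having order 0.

3

b = (23515/23172, 4009/23172, -264/1931, -296/5793)
c = (0, 2, -3/2, 1)
Ac = (0, 0, 1, -95/16)
Σ b_i: 23515/23172·1 + 4009/23172·1 + (-264/1931)·1 + (-296/5793)·1 = 1 ✓
b·c: 4009/23172·2 + (-264/1931)·(-3/2) + (-296/5793)·1 = 1/2 ✓
b·c²: 4009/23172·4 + (-264/1931)·9/4 + (-296/5793)·1 = 1/3 ✓
b·Ac: (-264/1931)·1 + (-296/5793)·(-95/16) = 1/6 ✓
b·c³: 4009/23172·8 + (-264/1931)·(-27/8) + (-296/5793)·1 = 3465/1931 ≠ 1/4 ⇒ order 3.
b·(c∘Ac): (-264/1931)·(-3/2) + (-296/5793)·(-95/16) = 5891/11586 ≠ 1/8
b·Ac²: (-264/1931)·2 + (-296/5793)·61/32 = -8593/23172 ≠ 1/12
b·A²c: (-296/5793)·21/8 = -259/1931 ≠ 1/24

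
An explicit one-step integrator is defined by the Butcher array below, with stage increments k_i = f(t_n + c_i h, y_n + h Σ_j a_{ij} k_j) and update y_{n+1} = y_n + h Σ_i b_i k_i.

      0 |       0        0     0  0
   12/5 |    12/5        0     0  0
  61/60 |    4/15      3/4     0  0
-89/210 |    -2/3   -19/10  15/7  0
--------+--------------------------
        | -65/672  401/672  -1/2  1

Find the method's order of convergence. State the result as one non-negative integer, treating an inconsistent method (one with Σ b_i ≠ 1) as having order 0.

b = (-65/672, 401/672, -1/2, 1)
c = (0, 12/5, 61/60, -89/210)
Ac = (0, 0, 9/5, -1667/700)
Σ b_i: (-65/672)·1 + 401/672·1 + (-1/2)·1 + 1·1 = 1 ✓
b·c: 401/672·12/5 + (-1/2)·61/60 + 1·(-89/210) = 1/2 ✓
b·c²: 401/672·144/25 + (-1/2)·3721/3600 + 1·7921/44100 = 1093663/352800 ≠ 1/3 ⇒ order 2.
b·Ac: (-1/2)·9/5 + 1·(-1667/700) = -2297/700 ≠ 1/6

2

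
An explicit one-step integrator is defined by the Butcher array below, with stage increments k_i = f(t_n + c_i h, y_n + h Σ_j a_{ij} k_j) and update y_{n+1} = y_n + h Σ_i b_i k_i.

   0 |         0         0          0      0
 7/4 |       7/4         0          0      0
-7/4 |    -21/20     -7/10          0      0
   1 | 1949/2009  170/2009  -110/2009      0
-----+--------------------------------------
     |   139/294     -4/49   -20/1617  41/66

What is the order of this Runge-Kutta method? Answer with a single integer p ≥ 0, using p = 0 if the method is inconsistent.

b = (139/294, -4/49, -20/1617, 41/66)
c = (0, 7/4, -7/4, 1)
Ac = (0, 0, -49/40, 10/41)
Σ b_i: 139/294·1 + (-4/49)·1 + (-20/1617)·1 + 41/66·1 = 1 ✓
b·c: (-4/49)·7/4 + (-20/1617)·(-7/4) + 41/66·1 = 1/2 ✓
b·c²: (-4/49)·49/16 + (-20/1617)·49/16 + 41/66·1 = 1/3 ✓
b·Ac: (-20/1617)·(-49/40) + 41/66·10/41 = 1/6 ✓
b·c³: (-4/49)·343/64 + (-20/1617)·(-343/64) + 41/66·1 = 1/4 ✓
b·(c∘Ac): (-20/1617)·343/160 + 41/66·10/41 = 1/8 ✓
b·Ac²: (-20/1617)·(-343/160) + 41/66·15/164 = 1/12 ✓
b·A²c: 41/66·11/164 = 1/24 ✓; 4 stages ⇒ order 4.

4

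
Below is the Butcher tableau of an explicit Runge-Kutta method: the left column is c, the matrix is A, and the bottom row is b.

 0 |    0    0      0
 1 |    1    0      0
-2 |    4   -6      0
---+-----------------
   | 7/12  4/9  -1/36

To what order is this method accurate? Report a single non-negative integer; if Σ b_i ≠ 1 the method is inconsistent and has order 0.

3

b = (7/12, 4/9, -1/36)
c = (0, 1, -2)
Ac = (0, 0, -6)
Σ b_i: 7/12·1 + 4/9·1 + (-1/36)·1 = 1 ✓
b·c: 4/9·1 + (-1/36)·(-2) = 1/2 ✓
b·c²: 4/9·1 + (-1/36)·4 = 1/3 ✓
b·Ac: (-1/36)·(-6) = 1/6 ✓; 3 stages ⇒ order 3.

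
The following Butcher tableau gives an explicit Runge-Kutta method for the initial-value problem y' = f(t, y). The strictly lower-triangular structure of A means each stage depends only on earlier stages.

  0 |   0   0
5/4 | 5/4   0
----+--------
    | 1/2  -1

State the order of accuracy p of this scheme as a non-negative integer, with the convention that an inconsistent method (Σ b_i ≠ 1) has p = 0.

0

b = (1/2, -1)
c = (0, 5/4)
Σ b_i: 1/2·1 + (-1)·1 = -1/2 ≠ 1 ⇒ order 0.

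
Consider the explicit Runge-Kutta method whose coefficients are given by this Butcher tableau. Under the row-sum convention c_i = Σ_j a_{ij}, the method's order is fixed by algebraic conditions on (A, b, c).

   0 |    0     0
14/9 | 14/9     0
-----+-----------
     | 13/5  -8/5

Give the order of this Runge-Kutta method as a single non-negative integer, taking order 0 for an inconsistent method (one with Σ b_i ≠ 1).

1

b = (13/5, -8/5)
c = (0, 14/9)
Σ b_i: 13/5·1 + (-8/5)·1 = 1 ✓
b·c: (-8/5)·14/9 = -112/45 ≠ 1/2 ⇒ order 1.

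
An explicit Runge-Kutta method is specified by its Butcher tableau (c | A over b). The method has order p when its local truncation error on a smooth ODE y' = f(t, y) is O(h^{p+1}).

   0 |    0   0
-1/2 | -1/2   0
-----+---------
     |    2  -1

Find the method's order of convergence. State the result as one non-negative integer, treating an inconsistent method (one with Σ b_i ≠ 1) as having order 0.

b = (2, -1)
c = (0, -1/2)
Σ b_i: 2·1 + (-1)·1 = 1 ✓
b·c: (-1)·(-1/2) = 1/2 ✓; 2 stages ⇒ order 2.

2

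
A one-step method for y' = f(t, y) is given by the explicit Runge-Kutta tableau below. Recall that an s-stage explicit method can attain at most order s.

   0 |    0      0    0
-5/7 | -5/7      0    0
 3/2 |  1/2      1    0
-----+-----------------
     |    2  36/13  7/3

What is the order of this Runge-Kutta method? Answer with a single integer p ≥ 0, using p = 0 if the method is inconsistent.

b = (2, 36/13, 7/3)
c = (0, -5/7, 3/2)
Ac = (0, 0, -5/7)
Σ b_i: 2·1 + 36/13·1 + 7/3·1 = 277/39 ≠ 1 ⇒ order 0.

0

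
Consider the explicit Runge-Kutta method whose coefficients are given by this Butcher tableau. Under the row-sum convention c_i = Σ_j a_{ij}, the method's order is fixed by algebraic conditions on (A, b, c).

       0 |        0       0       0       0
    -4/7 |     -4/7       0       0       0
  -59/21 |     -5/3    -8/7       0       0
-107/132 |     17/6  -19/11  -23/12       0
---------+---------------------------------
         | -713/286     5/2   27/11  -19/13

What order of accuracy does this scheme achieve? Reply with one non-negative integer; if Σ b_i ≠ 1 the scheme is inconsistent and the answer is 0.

b = (-713/286, 5/2, 27/11, -19/13)
c = (0, -4/7, -59/21, -107/132)
Ac = (0, 0, 32/49, 17663/2772)
Σ b_i: (-713/286)·1 + 5/2·1 + 27/11·1 + (-19/13)·1 = 1 ✓
b·c: 5/2·(-4/7) + 27/11·(-59/21) + (-19/13)·(-107/132) = -85765/12012 ≠ 1/2 ⇒ order 1.

1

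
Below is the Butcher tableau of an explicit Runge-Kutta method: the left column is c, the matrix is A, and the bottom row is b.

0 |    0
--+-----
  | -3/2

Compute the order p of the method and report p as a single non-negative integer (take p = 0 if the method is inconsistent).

b = (-3/2)
c = (0)
Σ b_i: (-3/2)·1 = -3/2 ≠ 1 ⇒ order 0.

0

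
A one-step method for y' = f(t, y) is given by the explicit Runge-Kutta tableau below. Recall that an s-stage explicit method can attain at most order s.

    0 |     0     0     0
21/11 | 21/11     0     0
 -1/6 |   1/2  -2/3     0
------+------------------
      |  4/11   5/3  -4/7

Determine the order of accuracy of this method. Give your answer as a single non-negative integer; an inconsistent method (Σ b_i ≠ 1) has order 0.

b = (4/11, 5/3, -4/7)
c = (0, 21/11, -1/6)
Ac = (0, 0, -14/11)
Σ b_i: 4/11·1 + 5/3·1 + (-4/7)·1 = 337/231 ≠ 1 ⇒ order 0.

0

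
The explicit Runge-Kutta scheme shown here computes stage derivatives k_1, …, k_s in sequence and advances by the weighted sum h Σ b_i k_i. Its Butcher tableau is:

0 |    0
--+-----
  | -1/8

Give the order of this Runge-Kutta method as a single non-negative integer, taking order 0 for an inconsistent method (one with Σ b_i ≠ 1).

0

b = (-1/8)
c = (0)
Σ b_i: (-1/8)·1 = -1/8 ≠ 1 ⇒ order 0.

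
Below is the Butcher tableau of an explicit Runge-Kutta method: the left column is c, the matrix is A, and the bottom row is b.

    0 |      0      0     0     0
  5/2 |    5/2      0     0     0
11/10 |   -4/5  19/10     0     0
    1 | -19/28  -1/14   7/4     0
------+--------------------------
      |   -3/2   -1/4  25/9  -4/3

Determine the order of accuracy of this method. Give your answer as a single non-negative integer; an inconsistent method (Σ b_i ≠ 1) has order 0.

b = (-3/2, -1/4, 25/9, -4/3)
c = (0, 5/2, 11/10, 1)
Ac = (0, 0, 19/4, 489/280)
Σ b_i: (-3/2)·1 + (-1/4)·1 + 25/9·1 + (-4/3)·1 = -11/36 ≠ 1 ⇒ order 0.

0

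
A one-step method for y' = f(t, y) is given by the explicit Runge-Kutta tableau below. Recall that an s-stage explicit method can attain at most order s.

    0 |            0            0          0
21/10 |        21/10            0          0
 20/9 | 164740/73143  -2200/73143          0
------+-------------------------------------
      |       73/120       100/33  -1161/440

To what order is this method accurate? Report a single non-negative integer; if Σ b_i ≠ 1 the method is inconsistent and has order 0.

b = (73/120, 100/33, -1161/440)
c = (0, 21/10, 20/9)
Ac = (0, 0, -220/3483)
Σ b_i: 73/120·1 + 100/33·1 + (-1161/440)·1 = 1 ✓
b·c: 100/33·21/10 + (-1161/440)·20/9 = 1/2 ✓
b·c²: 100/33·441/100 + (-1161/440)·400/81 = 1/3 ✓
b·Ac: (-1161/440)·(-220/3483) = 1/6 ✓; 3 stages ⇒ order 3.

3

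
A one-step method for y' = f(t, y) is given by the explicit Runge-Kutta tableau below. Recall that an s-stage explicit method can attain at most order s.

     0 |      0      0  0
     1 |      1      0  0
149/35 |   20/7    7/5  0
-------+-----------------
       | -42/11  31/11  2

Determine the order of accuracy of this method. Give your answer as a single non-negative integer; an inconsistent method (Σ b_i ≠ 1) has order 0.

1

b = (-42/11, 31/11, 2)
c = (0, 1, 149/35)
Ac = (0, 0, 7/5)
Σ b_i: (-42/11)·1 + 31/11·1 + 2·1 = 1 ✓
b·c: 31/11·1 + 2·149/35 = 4363/385 ≠ 1/2 ⇒ order 1.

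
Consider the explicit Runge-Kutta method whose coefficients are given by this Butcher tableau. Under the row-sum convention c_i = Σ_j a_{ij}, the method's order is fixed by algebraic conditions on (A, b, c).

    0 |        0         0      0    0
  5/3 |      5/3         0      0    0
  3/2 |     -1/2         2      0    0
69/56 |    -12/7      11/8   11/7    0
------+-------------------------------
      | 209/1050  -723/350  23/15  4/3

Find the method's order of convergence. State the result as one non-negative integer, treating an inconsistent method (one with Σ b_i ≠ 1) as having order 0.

b = (209/1050, -723/350, 23/15, 4/3)
c = (0, 5/3, 3/2, 69/56)
Ac = (0, 0, 10/3, 781/168)
Σ b_i: 209/1050·1 + (-723/350)·1 + 23/15·1 + 4/3·1 = 1 ✓
b·c: (-723/350)·5/3 + 23/15·3/2 + 4/3·69/56 = 1/2 ✓
b·c²: (-723/350)·25/9 + 23/15·9/4 + 4/3·4761/3136 = -3103/11760 ≠ 1/3 ⇒ order 2.
b·Ac: 23/15·10/3 + 4/3·781/168 = 475/42 ≠ 1/6

2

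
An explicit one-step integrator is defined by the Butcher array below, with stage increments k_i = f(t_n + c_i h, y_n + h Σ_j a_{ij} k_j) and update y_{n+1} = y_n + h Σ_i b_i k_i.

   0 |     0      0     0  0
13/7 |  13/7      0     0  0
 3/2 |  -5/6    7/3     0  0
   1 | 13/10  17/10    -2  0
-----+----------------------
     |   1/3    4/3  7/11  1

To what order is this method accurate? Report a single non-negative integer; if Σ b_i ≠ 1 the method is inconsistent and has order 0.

b = (1/3, 4/3, 7/11, 1)
c = (0, 13/7, 3/2, 1)
Ac = (0, 0, 13/3, 11/70)
Σ b_i: 1/3·1 + 4/3·1 + 7/11·1 + 1·1 = 109/33 ≠ 1 ⇒ order 0.

0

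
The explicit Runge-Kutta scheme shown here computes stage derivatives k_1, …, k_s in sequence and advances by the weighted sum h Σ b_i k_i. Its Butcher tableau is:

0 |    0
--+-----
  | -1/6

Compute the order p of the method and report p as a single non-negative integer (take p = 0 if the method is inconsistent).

0

b = (-1/6)
c = (0)
Σ b_i: (-1/6)·1 = -1/6 ≠ 1 ⇒ order 0.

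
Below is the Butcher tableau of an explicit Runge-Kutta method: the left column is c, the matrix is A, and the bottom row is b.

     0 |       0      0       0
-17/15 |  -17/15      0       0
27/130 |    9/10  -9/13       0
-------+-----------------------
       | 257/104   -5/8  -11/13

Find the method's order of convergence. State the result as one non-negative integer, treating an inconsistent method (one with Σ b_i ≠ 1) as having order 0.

1

b = (257/104, -5/8, -11/13)
c = (0, -17/15, 27/130)
Ac = (0, 0, 51/65)
Σ b_i: 257/104·1 + (-5/8)·1 + (-11/13)·1 = 1 ✓
b·c: (-5/8)·(-17/15) + (-11/13)·27/130 = 10801/20280 ≠ 1/2 ⇒ order 1.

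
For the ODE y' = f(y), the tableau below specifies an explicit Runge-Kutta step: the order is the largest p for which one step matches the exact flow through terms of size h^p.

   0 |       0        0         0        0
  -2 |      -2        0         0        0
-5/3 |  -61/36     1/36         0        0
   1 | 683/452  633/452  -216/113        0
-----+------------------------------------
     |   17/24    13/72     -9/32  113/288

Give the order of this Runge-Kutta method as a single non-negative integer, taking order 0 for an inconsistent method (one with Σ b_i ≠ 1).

b = (17/24, 13/72, -9/32, 113/288)
c = (0, -2, -5/3, 1)
Ac = (0, 0, -1/18, 87/226)
Σ b_i: 17/24·1 + 13/72·1 + (-9/32)·1 + 113/288·1 = 1 ✓
b·c: 13/72·(-2) + (-9/32)·(-5/3) + 113/288·1 = 1/2 ✓
b·c²: 13/72·4 + (-9/32)·25/9 + 113/288·1 = 1/3 ✓
b·Ac: (-9/32)·(-1/18) + 113/288·87/226 = 1/6 ✓
b·c³: 13/72·(-8) + (-9/32)·(-125/27) + 113/288·1 = 1/4 ✓
b·(c∘Ac): (-9/32)·5/54 + 113/288·87/226 = 1/8 ✓
b·Ac²: (-9/32)·1/9 + 113/288·33/113 = 1/12 ✓
b·A²c: 113/288·12/113 = 1/24 ✓; 4 stages ⇒ order 4.

4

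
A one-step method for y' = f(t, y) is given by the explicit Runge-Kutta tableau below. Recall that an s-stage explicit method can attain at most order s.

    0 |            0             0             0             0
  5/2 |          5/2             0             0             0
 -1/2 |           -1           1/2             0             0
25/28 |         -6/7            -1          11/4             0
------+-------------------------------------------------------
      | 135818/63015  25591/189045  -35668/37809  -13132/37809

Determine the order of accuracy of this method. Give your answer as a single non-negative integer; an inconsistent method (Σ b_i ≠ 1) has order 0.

b = (135818/63015, 25591/189045, -35668/37809, -13132/37809)
c = (0, 5/2, -1/2, 25/28)
Ac = (0, 0, 5/4, -31/8)
Σ b_i: 135818/63015·1 + 25591/189045·1 + (-35668/37809)·1 + (-13132/37809)·1 = 1 ✓
b·c: 25591/189045·5/2 + (-35668/37809)·(-1/2) + (-13132/37809)·25/28 = 1/2 ✓
b·c²: 25591/189045·25/4 + (-35668/37809)·1/4 + (-13132/37809)·625/784 = 1/3 ✓
b·Ac: (-35668/37809)·5/4 + (-13132/37809)·(-31/8) = 1/6 ✓
b·c³: 25591/189045·125/8 + (-35668/37809)·(-1/8) + (-13132/37809)·15625/21952 = 2803109/1411536 ≠ 1/4 ⇒ order 3.
b·(c∘Ac): (-35668/37809)·(-5/8) + (-13132/37809)·(-775/224) = 180605/100824 ≠ 1/8
b·Ac²: (-35668/37809)·25/8 + (-13132/37809)·(-89/16) = -51221/50412 ≠ 1/12
b·A²c: (-13132/37809)·55/16 = -180565/151236 ≠ 1/24

3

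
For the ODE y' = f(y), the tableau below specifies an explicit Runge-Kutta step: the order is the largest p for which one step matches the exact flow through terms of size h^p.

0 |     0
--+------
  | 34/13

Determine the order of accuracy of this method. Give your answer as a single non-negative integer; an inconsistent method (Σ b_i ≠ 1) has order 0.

b = (34/13)
c = (0)
Σ b_i: 34/13·1 = 34/13 ≠ 1 ⇒ order 0.

0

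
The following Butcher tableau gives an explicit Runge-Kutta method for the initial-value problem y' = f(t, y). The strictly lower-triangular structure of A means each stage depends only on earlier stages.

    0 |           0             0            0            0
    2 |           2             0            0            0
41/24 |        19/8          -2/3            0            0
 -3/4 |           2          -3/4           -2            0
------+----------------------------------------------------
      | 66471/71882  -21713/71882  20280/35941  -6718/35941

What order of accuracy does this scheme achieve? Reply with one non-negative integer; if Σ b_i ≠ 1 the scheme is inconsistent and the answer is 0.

3

b = (66471/71882, -21713/71882, 20280/35941, -6718/35941)
c = (0, 2, 41/24, -3/4)
Ac = (0, 0, -4/3, -59/12)
Σ b_i: 66471/71882·1 + (-21713/71882)·1 + 20280/35941·1 + (-6718/35941)·1 = 1 ✓
b·c: (-21713/71882)·2 + 20280/35941·41/24 + (-6718/35941)·(-3/4) = 1/2 ✓
b·c²: (-21713/71882)·4 + 20280/35941·1681/576 + (-6718/35941)·9/16 = 1/3 ✓
b·Ac: 20280/35941·(-4/3) + (-6718/35941)·(-59/12) = 1/6 ✓
b·c³: (-21713/71882)·8 + 20280/35941·68921/13824 + (-6718/35941)·(-27/64) = 9843967/20702016 ≠ 1/4 ⇒ order 3.
b·(c∘Ac): 20280/35941·(-41/18) + (-6718/35941)·59/16 = -1703183/862584 ≠ 1/8
b·Ac²: 20280/35941·(-8/3) + (-6718/35941)·(-2545/288) = 761135/5175504 ≠ 1/12
b·A²c: (-6718/35941)·8/3 = -53744/107823 ≠ 1/24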